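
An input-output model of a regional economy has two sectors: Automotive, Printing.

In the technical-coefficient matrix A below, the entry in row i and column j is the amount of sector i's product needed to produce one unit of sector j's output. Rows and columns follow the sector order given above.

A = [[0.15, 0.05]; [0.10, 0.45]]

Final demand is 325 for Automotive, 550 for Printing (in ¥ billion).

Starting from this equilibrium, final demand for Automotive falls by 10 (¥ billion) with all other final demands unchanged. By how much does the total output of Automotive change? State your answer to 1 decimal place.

Δx_1 = -11.9

I − A =
  [   0.85    -0.05]
  [  -0.10     0.55]
det(I−A) = (0.85)(0.55) − (-0.05)(-0.10) = 0.4625
adj(I−A) = [[0.55, 0.05], [0.10, 0.85]]
(I − A)⁻¹ = adj(I−A) / det(I−A) ≈
  [   1.1892     0.1081]
  [   0.2162     1.8378]
Δx = (I − A)⁻¹ Δd with Δd having -10 in the Automotive component and 0 elsewhere.
So Δx_1 = L_11 · (-10), where L_11 = adj(I−A)_11 / det(I−A) = 0.55 / 0.4625.
Δx_1 = 0.55 × (-10) / 0.4625 = -5.50 / 0.4625 ≈ -11.9.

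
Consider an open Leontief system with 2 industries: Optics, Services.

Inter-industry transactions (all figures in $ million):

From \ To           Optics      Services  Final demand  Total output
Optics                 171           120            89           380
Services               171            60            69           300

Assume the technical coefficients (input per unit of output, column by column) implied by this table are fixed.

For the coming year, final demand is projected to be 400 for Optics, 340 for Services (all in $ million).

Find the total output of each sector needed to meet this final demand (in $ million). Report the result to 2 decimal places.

x_1 = 1753.85, x_2 = 1411.54

Technical coefficients a_ij = z_ij / X_j:
  a_11 = 171/380 = 0.45, a_21 = 171/380 = 0.45
  a_12 = 120/300 = 0.40, a_22 = 60/300 = 0.20
I − A =
  [   0.55    -0.40]
  [  -0.45     0.80]
det(I−A) = (0.55)(0.80) − (-0.40)(-0.45) = 0.2600
adj(I−A) = [[0.80, 0.40], [0.45, 0.55]]
(I − A)⁻¹ = adj(I−A) / det(I−A) ≈
  [   3.0769     1.5385]
  [   1.7308     2.1154]
x = (I − A)⁻¹ d = adj(I−A)·d / det(I−A), with det(I−A) = 0.2600:
  x_1 = (0.80·400 + 0.40·340) / 0.2600 = 456.00 / 0.2600 ≈ 1753.85
  x_2 = (0.45·400 + 0.55·340) / 0.2600 = 367.00 / 0.2600 ≈ 1411.54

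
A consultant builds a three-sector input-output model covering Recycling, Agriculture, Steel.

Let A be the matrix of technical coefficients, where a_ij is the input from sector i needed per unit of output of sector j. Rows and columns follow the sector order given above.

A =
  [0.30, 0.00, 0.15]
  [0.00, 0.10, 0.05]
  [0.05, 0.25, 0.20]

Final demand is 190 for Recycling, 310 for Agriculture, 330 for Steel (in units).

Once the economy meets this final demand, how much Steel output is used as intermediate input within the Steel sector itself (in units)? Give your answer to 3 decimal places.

I − A =
  [   0.70     0.00    -0.15]
  [   0.00     0.90    -0.05]
  [  -0.05    -0.25     0.80]
Cofactors of I−A, C_ij = (−1)^(i+j)·(minor ij) (rows/columns in the sector order above):
  C_11 = (0.90)(0.80) − (-0.05)(-0.25) = 0.7075
  C_12 = −[(0.00)(0.80) − (-0.05)(-0.05)] = 0.0025
  C_13 = (0.00)(-0.25) − (0.90)(-0.05) = 0.0450
  C_21 = −[(0.00)(0.80) − (-0.15)(-0.25)] = 0.0375
  C_22 = (0.70)(0.80) − (-0.15)(-0.05) = 0.5525
  C_23 = −[(0.70)(-0.25) − (0.00)(-0.05)] = 0.1750
  C_31 = (0.00)(-0.05) − (-0.15)(0.90) = 0.1350
  C_32 = −[(0.70)(-0.05) − (-0.15)(0.00)] = 0.0350
  C_33 = (0.70)(0.90) − (0.00)(0.00) = 0.6300
det(I−A) = Σ_j (I−A)_1j·C_1j = (0.70)(0.7075) + (0.00)(0.0025) + (-0.15)(0.0450) = 0.4885
adj(I−A) = Cᵀ =
  [ 0.7075   0.0375   0.1350]
  [ 0.0025   0.5525   0.0350]
  [ 0.0450   0.1750   0.6300]
(I − A)⁻¹ = adj(I−A) / det(I−A) ≈
  [   1.4483     0.0768     0.2764]
  [   0.0051     1.1310     0.0716]
  [   0.0921     0.3582     1.2897]
First solve x = (I − A)⁻¹ d = adj(I−A)·d / det(I−A); in particular x_S = (0.0450·190 + 0.1750·310 + 0.6300·330) / 0.4885 = 270.70 / 0.4885 ≈ 554.14534.
Intermediate flow from S to S: z_SS = a_SS · x_S = 0.20 × 270.70 / 0.4885 = 54.14 / 0.4885 ≈ 110.829.

z_SS = 110.829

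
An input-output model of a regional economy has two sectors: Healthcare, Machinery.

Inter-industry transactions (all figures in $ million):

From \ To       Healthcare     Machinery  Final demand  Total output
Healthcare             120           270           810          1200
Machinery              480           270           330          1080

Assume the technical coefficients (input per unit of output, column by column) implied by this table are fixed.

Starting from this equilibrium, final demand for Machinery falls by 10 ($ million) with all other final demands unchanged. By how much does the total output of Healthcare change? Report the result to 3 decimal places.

Technical coefficients a_ij = z_ij / X_j:
  a_11 = 120/1200 = 0.10, a_21 = 480/1200 = 0.40
  a_12 = 270/1080 = 0.25, a_22 = 270/1080 = 0.25
I − A =
  [   0.90    -0.25]
  [  -0.40     0.75]
det(I−A) = (0.90)(0.75) − (-0.25)(-0.40) = 0.5750
adj(I−A) = [[0.75, 0.25], [0.40, 0.90]]
(I − A)⁻¹ = adj(I−A) / det(I−A) ≈
  [   1.3043     0.4348]
  [   0.6957     1.5652]
Δx = (I − A)⁻¹ Δd with Δd having -10 in the Machinery component and 0 elsewhere.
So Δx_1 = L_12 · (-10), where L_12 = adj(I−A)_12 / det(I−A) = 0.25 / 0.5750.
Δx_1 = 0.25 × (-10) / 0.5750 = -2.50 / 0.5750 ≈ -4.348.

Δx_1 = -4.348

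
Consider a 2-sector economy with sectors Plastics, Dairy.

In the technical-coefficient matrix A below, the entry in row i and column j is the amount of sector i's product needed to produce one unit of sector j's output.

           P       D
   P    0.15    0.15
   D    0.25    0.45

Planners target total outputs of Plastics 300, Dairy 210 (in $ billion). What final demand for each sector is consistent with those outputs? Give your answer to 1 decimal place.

d_P = 223.5, d_D = 40.5

I − A =
  [   0.85    -0.15]
  [  -0.25     0.55]
d = (I − A) x:
  d_P = (+0.85)·300 + (-0.15)·210 = 223.5
  d_D = (-0.25)·300 + (+0.55)·210 = 40.5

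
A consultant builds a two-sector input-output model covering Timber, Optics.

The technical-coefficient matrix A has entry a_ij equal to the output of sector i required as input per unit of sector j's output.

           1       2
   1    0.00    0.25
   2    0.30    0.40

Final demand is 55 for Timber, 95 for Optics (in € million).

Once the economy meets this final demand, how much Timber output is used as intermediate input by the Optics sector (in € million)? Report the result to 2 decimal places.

z_12 = 53.10

I − A =
  [   1.00    -0.25]
  [  -0.30     0.60]
det(I−A) = (1.00)(0.60) − (-0.25)(-0.30) = 0.5250
adj(I−A) = [[0.60, 0.25], [0.30, 1.00]]
(I − A)⁻¹ = adj(I−A) / det(I−A) ≈
  [   1.1429     0.4762]
  [   0.5714     1.9048]
First solve x = (I − A)⁻¹ d = adj(I−A)·d / det(I−A); in particular x_2 = (0.30·55 + 1.00·95) / 0.5250 = 111.50 / 0.5250 ≈ 212.3810.
Intermediate flow from 1 to 2: z_12 = a_12 · x_2 = 0.25 × 111.50 / 0.5250 = 27.875 / 0.5250 ≈ 53.10.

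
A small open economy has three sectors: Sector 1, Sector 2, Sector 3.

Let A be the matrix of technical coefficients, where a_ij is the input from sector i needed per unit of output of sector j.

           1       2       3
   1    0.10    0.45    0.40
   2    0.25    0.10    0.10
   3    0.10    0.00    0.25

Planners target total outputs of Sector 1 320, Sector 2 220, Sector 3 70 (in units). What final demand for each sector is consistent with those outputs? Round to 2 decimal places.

I − A =
  [   0.90    -0.45    -0.40]
  [  -0.25     0.90    -0.10]
  [  -0.10     0.00     0.75]
d = (I − A) x:
  d_1 = (+0.90)·320 + (-0.45)·220 + (-0.40)·70 = 161.00
  d_2 = (-0.25)·320 + (+0.90)·220 + (-0.10)·70 = 111.00
  d_3 = (-0.10)·320 + (+0.00)·220 + (+0.75)·70 = 20.50

d_1 = 161.00, d_2 = 111.00, d_3 = 20.50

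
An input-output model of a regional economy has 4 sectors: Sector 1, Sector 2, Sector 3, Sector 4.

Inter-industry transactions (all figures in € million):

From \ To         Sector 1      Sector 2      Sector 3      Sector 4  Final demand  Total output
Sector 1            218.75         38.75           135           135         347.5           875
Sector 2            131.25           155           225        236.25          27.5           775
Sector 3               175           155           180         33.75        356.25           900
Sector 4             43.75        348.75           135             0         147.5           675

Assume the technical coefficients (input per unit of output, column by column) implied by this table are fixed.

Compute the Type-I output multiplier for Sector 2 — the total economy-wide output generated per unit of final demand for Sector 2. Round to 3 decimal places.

m_2 = 4.368

Technical coefficients a_ij = z_ij / X_j:
  a_11 = 218.75/875 = 0.25, a_21 = 131.25/875 = 0.15, a_31 = 175/875 = 0.20, a_41 = 43.75/875 = 0.05
  a_12 = 38.75/775 = 0.05, a_22 = 155/775 = 0.20, a_32 = 155/775 = 0.20, a_42 = 348.75/775 = 0.45
  a_13 = 135/900 = 0.15, a_23 = 225/900 = 0.25, a_33 = 180/900 = 0.20, a_43 = 135/900 = 0.15
  a_14 = 135/675 = 0.20, a_24 = 236.25/675 = 0.35, a_34 = 33.75/675 = 0.05, a_44 = 0/675 = 0.00
I − A =
  [   0.75    -0.05    -0.15    -0.20]
  [  -0.15     0.80    -0.25    -0.35]
  [  -0.20    -0.20     0.80    -0.05]
  [  -0.05    -0.45    -0.15     1.00]
Compute the cofactors C_ij = (−1)^(i+j)·(3×3 minor ij) of I−A; the adjugate is their transpose:
adj(I−A) = Cᵀ =
  [ 0.441875   0.151000   0.158000   0.149125]
  [ 0.194000   0.550000   0.254000   0.244000]
  [ 0.167375   0.193000   0.452000   0.123625]
  [ 0.134500   0.284000   0.190000   0.405500]
det(I−A) = Σ_j (I−A)_1j·C_1j = (0.75)(0.441875) + (-0.05)(0.194000) + (-0.15)(0.167375) + (-0.20)(0.134500) = 0.2697
(I − A)⁻¹ = adj(I−A) / det(I−A) ≈
  [   1.6384     0.5599     0.5858     0.5529]
  [   0.7193     2.0393     0.9418     0.9047]
  [   0.6206     0.7156     1.6759     0.4584]
  [   0.4987     1.0530     0.7045     1.5035]
The output multiplier for sector j is the column-j sum of the Leontief inverse (I − A)⁻¹ = adj(I−A) / det(I−A).
Column 2 of adj(I−A): (0.151000, 0.550000, 0.193000, 0.284000); det(I−A) = 0.2697.
m_2 = (0.151000 + 0.550000 + 0.193000 + 0.284000) / 0.2697 = 1.178 / 0.2697 ≈ 4.368.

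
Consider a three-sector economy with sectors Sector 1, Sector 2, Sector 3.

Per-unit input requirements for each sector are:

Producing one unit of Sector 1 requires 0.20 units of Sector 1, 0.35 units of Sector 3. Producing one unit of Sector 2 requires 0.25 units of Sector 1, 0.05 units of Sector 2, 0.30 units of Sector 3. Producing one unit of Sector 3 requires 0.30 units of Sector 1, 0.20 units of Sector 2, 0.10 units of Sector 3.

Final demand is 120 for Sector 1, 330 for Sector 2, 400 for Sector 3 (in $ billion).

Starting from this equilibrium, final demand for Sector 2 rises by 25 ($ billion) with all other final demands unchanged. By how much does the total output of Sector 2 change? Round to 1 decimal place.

Δx_2 = 29.6

I − A =
  [   0.80    -0.25    -0.30]
  [   0.00     0.95    -0.20]
  [  -0.35    -0.30     0.90]
Cofactors of I−A, C_ij = (−1)^(i+j)·(minor ij) (rows/columns in the sector order above):
  C_11 = (0.95)(0.90) − (-0.20)(-0.30) = 0.7950
  C_12 = −[(0.00)(0.90) − (-0.20)(-0.35)] = 0.0700
  C_13 = (0.00)(-0.30) − (0.95)(-0.35) = 0.3325
  C_21 = −[(-0.25)(0.90) − (-0.30)(-0.30)] = 0.3150
  C_22 = (0.80)(0.90) − (-0.30)(-0.35) = 0.6150
  C_23 = −[(0.80)(-0.30) − (-0.25)(-0.35)] = 0.3275
  C_31 = (-0.25)(-0.20) − (-0.30)(0.95) = 0.3350
  C_32 = −[(0.80)(-0.20) − (-0.30)(0.00)] = 0.1600
  C_33 = (0.80)(0.95) − (-0.25)(0.00) = 0.7600
det(I−A) = Σ_j (I−A)_1j·C_1j = (0.80)(0.7950) + (-0.25)(0.0700) + (-0.30)(0.3325) = 0.51875
adj(I−A) = Cᵀ =
  [ 0.7950   0.3150   0.3350]
  [ 0.0700   0.6150   0.1600]
  [ 0.3325   0.3275   0.7600]
(I − A)⁻¹ = adj(I−A) / det(I−A) ≈
  [   1.5325     0.6072     0.6458]
  [   0.1349     1.1855     0.3084]
  [   0.6410     0.6313     1.4651]
Δx = (I − A)⁻¹ Δd with Δd having +25 in the Sector 2 component and 0 elsewhere.
So Δx_2 = L_22 · (+25), where L_22 = adj(I−A)_22 / det(I−A) = 0.6150 / 0.51875.
Δx_2 = 0.6150 × (+25) / 0.51875 = 15.375 / 0.51875 ≈ 29.6.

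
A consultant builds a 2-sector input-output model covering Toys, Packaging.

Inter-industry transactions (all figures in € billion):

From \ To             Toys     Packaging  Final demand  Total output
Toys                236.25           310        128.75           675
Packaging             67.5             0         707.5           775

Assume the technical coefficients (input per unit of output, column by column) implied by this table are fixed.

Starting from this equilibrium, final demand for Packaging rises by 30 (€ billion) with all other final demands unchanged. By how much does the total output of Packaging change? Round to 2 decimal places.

Technical coefficients a_ij = z_ij / X_j:
  a_11 = 236.25/675 = 0.35, a_21 = 67.5/675 = 0.10
  a_12 = 310/775 = 0.40, a_22 = 0/775 = 0.00
I − A =
  [   0.65    -0.40]
  [  -0.10     1.00]
det(I−A) = (0.65)(1.00) − (-0.40)(-0.10) = 0.6100
adj(I−A) = [[1.00, 0.40], [0.10, 0.65]]
(I − A)⁻¹ = adj(I−A) / det(I−A) ≈
  [   1.6393     0.6557]
  [   0.1639     1.0656]
Δx = (I − A)⁻¹ Δd with Δd having +30 in the Packaging component and 0 elsewhere.
So Δx_2 = L_22 · (+30), where L_22 = adj(I−A)_22 / det(I−A) = 0.65 / 0.6100.
Δx_2 = 0.65 × (+30) / 0.6100 = 19.50 / 0.6100 ≈ 31.97.

Δx_2 = 31.97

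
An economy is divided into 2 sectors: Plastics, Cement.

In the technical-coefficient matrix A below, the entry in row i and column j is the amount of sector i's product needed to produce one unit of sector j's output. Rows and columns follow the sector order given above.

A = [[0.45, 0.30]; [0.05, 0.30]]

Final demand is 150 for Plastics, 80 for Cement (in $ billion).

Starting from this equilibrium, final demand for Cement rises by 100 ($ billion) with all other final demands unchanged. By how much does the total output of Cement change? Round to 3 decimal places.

I − A =
  [   0.55    -0.30]
  [  -0.05     0.70]
det(I−A) = (0.55)(0.70) − (-0.30)(-0.05) = 0.3700
adj(I−A) = [[0.70, 0.30], [0.05, 0.55]]
(I − A)⁻¹ = adj(I−A) / det(I−A) ≈
  [   1.8919     0.8108]
  [   0.1351     1.4865]
Δx = (I − A)⁻¹ Δd with Δd having +100 in the Cement component and 0 elsewhere.
So Δx_2 = L_22 · (+100), where L_22 = adj(I−A)_22 / det(I−A) = 0.55 / 0.3700.
Δx_2 = 0.55 × (+100) / 0.3700 = 55.00 / 0.3700 ≈ 148.649.

Δx_2 = 148.649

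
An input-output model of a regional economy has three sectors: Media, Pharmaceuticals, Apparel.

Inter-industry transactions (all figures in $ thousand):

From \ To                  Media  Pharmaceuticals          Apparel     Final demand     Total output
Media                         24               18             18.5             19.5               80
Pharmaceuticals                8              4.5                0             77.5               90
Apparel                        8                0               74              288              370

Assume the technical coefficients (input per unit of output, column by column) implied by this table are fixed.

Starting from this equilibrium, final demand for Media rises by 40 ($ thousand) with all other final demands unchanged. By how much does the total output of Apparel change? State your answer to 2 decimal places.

Technical coefficients a_ij = z_ij / X_j:
  a_MM = 24/80 = 0.30, a_PM = 8/80 = 0.10, a_AM = 8/80 = 0.10
  a_MP = 18/90 = 0.20, a_PP = 4.5/90 = 0.05, a_AP = 0/90 = 0.00
  a_MA = 18.5/370 = 0.05, a_PA = 0/370 = 0.00, a_AA = 74/370 = 0.20
I − A =
  [   0.70    -0.20    -0.05]
  [  -0.10     0.95     0.00]
  [  -0.10     0.00     0.80]
Cofactors of I−A, C_ij = (−1)^(i+j)·(minor ij) (rows/columns in the sector order above):
  C_11 = (0.95)(0.80) − (0.00)(0.00) = 0.7600
  C_12 = −[(-0.10)(0.80) − (0.00)(-0.10)] = 0.0800
  C_13 = (-0.10)(0.00) − (0.95)(-0.10) = 0.0950
  C_21 = −[(-0.20)(0.80) − (-0.05)(0.00)] = 0.1600
  C_22 = (0.70)(0.80) − (-0.05)(-0.10) = 0.5550
  C_23 = −[(0.70)(0.00) − (-0.20)(-0.10)] = 0.0200
  C_31 = (-0.20)(0.00) − (-0.05)(0.95) = 0.0475
  C_32 = −[(0.70)(0.00) − (-0.05)(-0.10)] = 0.0050
  C_33 = (0.70)(0.95) − (-0.20)(-0.10) = 0.6450
det(I−A) = Σ_j (I−A)_1j·C_1j = (0.70)(0.7600) + (-0.20)(0.0800) + (-0.05)(0.0950) = 0.51125
adj(I−A) = Cᵀ =
  [ 0.7600   0.1600   0.0475]
  [ 0.0800   0.5550   0.0050]
  [ 0.0950   0.0200   0.6450]
(I − A)⁻¹ = adj(I−A) / det(I−A) ≈
  [   1.4866     0.3130     0.0929]
  [   0.1565     1.0856     0.0098]
  [   0.1858     0.0391     1.2616]
Δx = (I − A)⁻¹ Δd with Δd having +40 in the Media component and 0 elsewhere.
So Δx_A = L_AM · (+40), where L_AM = adj(I−A)_AM / det(I−A) = 0.0950 / 0.51125.
Δx_A = 0.0950 × (+40) / 0.51125 = 3.80 / 0.51125 ≈ 7.43.

Δx_A = 7.43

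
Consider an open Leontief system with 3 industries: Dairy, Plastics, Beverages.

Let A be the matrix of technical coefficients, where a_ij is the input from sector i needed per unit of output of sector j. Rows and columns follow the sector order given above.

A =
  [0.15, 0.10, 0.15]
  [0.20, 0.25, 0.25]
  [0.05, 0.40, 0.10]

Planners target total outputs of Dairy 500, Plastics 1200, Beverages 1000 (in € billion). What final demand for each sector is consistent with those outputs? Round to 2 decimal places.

I − A =
  [   0.85    -0.10    -0.15]
  [  -0.20     0.75    -0.25]
  [  -0.05    -0.40     0.90]
d = (I − A) x:
  d_1 = (+0.85)·500 + (-0.10)·1200 + (-0.15)·1000 = 155.00
  d_2 = (-0.20)·500 + (+0.75)·1200 + (-0.25)·1000 = 550.00
  d_3 = (-0.05)·500 + (-0.40)·1200 + (+0.90)·1000 = 395.00

d_1 = 155.00, d_2 = 550.00, d_3 = 395.00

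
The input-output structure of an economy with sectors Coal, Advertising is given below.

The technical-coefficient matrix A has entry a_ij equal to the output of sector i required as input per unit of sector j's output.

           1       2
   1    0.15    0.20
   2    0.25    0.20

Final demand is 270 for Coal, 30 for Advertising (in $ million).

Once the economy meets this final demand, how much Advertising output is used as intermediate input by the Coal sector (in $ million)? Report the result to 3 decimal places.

z_21 = 88.095

I − A =
  [   0.85    -0.20]
  [  -0.25     0.80]
det(I−A) = (0.85)(0.80) − (-0.20)(-0.25) = 0.6300
adj(I−A) = [[0.80, 0.20], [0.25, 0.85]]
(I − A)⁻¹ = adj(I−A) / det(I−A) ≈
  [   1.2698     0.3175]
  [   0.3968     1.3492]
First solve x = (I − A)⁻¹ d = adj(I−A)·d / det(I−A); in particular x_1 = (0.80·270 + 0.20·30) / 0.6300 = 222.00 / 0.6300 ≈ 352.38095.
Intermediate flow from 2 to 1: z_21 = a_21 · x_1 = 0.25 × 222.00 / 0.6300 = 55.50 / 0.6300 ≈ 88.095.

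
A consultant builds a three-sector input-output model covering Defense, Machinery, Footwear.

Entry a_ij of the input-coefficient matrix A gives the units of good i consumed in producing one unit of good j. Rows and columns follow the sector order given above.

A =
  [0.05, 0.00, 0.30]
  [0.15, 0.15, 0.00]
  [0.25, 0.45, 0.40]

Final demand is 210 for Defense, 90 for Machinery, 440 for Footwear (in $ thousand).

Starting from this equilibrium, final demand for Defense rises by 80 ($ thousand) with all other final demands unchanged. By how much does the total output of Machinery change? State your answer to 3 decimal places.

I − A =
  [   0.95     0.00    -0.30]
  [  -0.15     0.85     0.00]
  [  -0.25    -0.45     0.60]
Cofactors of I−A, C_ij = (−1)^(i+j)·(minor ij) (rows/columns in the sector order above):
  C_11 = (0.85)(0.60) − (0.00)(-0.45) = 0.5100
  C_12 = −[(-0.15)(0.60) − (0.00)(-0.25)] = 0.0900
  C_13 = (-0.15)(-0.45) − (0.85)(-0.25) = 0.2800
  C_21 = −[(0.00)(0.60) − (-0.30)(-0.45)] = 0.1350
  C_22 = (0.95)(0.60) − (-0.30)(-0.25) = 0.4950
  C_23 = −[(0.95)(-0.45) − (0.00)(-0.25)] = 0.4275
  C_31 = (0.00)(0.00) − (-0.30)(0.85) = 0.2550
  C_32 = −[(0.95)(0.00) − (-0.30)(-0.15)] = 0.0450
  C_33 = (0.95)(0.85) − (0.00)(-0.15) = 0.8075
det(I−A) = Σ_j (I−A)_1j·C_1j = (0.95)(0.5100) + (0.00)(0.0900) + (-0.30)(0.2800) = 0.4005
adj(I−A) = Cᵀ =
  [ 0.5100   0.1350   0.2550]
  [ 0.0900   0.4950   0.0450]
  [ 0.2800   0.4275   0.8075]
(I − A)⁻¹ = adj(I−A) / det(I−A) ≈
  [   1.2734     0.3371     0.6367]
  [   0.2247     1.2360     0.1124]
  [   0.6991     1.0674     2.0162]
Δx = (I − A)⁻¹ Δd with Δd having +80 in the Defense component and 0 elsewhere.
So Δx_2 = L_21 · (+80), where L_21 = adj(I−A)_21 / det(I−A) = 0.0900 / 0.4005.
Δx_2 = 0.0900 × (+80) / 0.4005 = 7.20 / 0.4005 ≈ 17.978.

Δx_2 = 17.978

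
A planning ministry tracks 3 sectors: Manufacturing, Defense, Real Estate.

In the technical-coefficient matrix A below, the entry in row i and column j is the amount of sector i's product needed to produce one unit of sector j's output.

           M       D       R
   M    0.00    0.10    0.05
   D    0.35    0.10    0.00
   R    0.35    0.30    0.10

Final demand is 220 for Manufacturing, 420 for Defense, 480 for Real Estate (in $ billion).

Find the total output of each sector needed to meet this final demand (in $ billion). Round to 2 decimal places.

I − A =
  [   1.00    -0.10    -0.05]
  [  -0.35     0.90     0.00]
  [  -0.35    -0.30     0.90]
Cofactors of I−A, C_ij = (−1)^(i+j)·(minor ij) (rows/columns in the sector order above):
  C_11 = (0.90)(0.90) − (0.00)(-0.30) = 0.8100
  C_12 = −[(-0.35)(0.90) − (0.00)(-0.35)] = 0.3150
  C_13 = (-0.35)(-0.30) − (0.90)(-0.35) = 0.4200
  C_21 = −[(-0.10)(0.90) − (-0.05)(-0.30)] = 0.1050
  C_22 = (1.00)(0.90) − (-0.05)(-0.35) = 0.8825
  C_23 = −[(1.00)(-0.30) − (-0.10)(-0.35)] = 0.3350
  C_31 = (-0.10)(0.00) − (-0.05)(0.90) = 0.0450
  C_32 = −[(1.00)(0.00) − (-0.05)(-0.35)] = 0.0175
  C_33 = (1.00)(0.90) − (-0.10)(-0.35) = 0.8650
det(I−A) = Σ_j (I−A)_1j·C_1j = (1.00)(0.8100) + (-0.10)(0.3150) + (-0.05)(0.4200) = 0.7575
adj(I−A) = Cᵀ =
  [ 0.8100   0.1050   0.0450]
  [ 0.3150   0.8825   0.0175]
  [ 0.4200   0.3350   0.8650]
(I − A)⁻¹ = adj(I−A) / det(I−A) ≈
  [   1.0693     0.1386     0.0594]
  [   0.4158     1.1650     0.0231]
  [   0.5545     0.4422     1.1419]
x = (I − A)⁻¹ d = adj(I−A)·d / det(I−A), with det(I−A) = 0.7575:
  x_M = (0.8100·220 + 0.1050·420 + 0.0450·480) / 0.7575 = 243.90 / 0.7575 ≈ 321.98
  x_D = (0.3150·220 + 0.8825·420 + 0.0175·480) / 0.7575 = 448.35 / 0.7575 ≈ 591.88
  x_R = (0.4200·220 + 0.3350·420 + 0.8650·480) / 0.7575 = 648.30 / 0.7575 ≈ 855.84

x_M = 321.98, x_D = 591.88, x_R = 855.84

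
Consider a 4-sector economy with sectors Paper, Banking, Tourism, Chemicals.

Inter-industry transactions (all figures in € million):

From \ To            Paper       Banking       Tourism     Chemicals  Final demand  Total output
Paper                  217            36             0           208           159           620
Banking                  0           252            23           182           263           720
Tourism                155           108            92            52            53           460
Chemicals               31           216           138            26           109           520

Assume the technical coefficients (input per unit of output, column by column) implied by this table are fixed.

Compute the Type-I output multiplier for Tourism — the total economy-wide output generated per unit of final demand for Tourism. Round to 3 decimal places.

Technical coefficients a_ij = z_ij / X_j:
  a_11 = 217/620 = 0.35, a_21 = 0/620 = 0.00, a_31 = 155/620 = 0.25, a_41 = 31/620 = 0.05
  a_12 = 36/720 = 0.05, a_22 = 252/720 = 0.35, a_32 = 108/720 = 0.15, a_42 = 216/720 = 0.30
  a_13 = 0/460 = 0.00, a_23 = 23/460 = 0.05, a_33 = 92/460 = 0.20, a_43 = 138/460 = 0.30
  a_14 = 208/520 = 0.40, a_24 = 182/520 = 0.35, a_34 = 52/520 = 0.10, a_44 = 26/520 = 0.05
I − A =
  [   0.65    -0.05     0.00    -0.40]
  [   0.00     0.65    -0.05    -0.35]
  [  -0.25    -0.15     0.80    -0.10]
  [  -0.05    -0.30    -0.30     0.95]
Compute the cofactors C_ij = (−1)^(i+j)·(3×3 minor ij) of I−A; the adjugate is their transpose:
adj(I−A) = Cᵀ =
  [ 0.366125   0.150500   0.091625   0.219250]
  [ 0.052375   0.428500   0.098125   0.190250]
  [ 0.134000   0.151250   0.319250   0.145750]
  [ 0.078125   0.191000   0.136625   0.332500]
det(I−A) = Σ_j (I−A)_1j·C_1j = (0.65)(0.366125) + (-0.05)(0.052375) + (0.00)(0.134000) + (-0.40)(0.078125) = 0.2041125
(I − A)⁻¹ = adj(I−A) / det(I−A) ≈
  [   1.7937     0.7373     0.4489     1.0742]
  [   0.2566     2.0993     0.4807     0.9321]
  [   0.6565     0.7410     1.5641     0.7141]
  [   0.3828     0.9358     0.6694     1.6290]
The output multiplier for sector j is the column-j sum of the Leontief inverse (I − A)⁻¹ = adj(I−A) / det(I−A).
Column 3 of adj(I−A): (0.091625, 0.098125, 0.319250, 0.136625); det(I−A) = 0.2041125.
m_3 = (0.091625 + 0.098125 + 0.319250 + 0.136625) / 0.2041125 = 0.645625 / 0.2041125 ≈ 3.163.

m_3 = 3.163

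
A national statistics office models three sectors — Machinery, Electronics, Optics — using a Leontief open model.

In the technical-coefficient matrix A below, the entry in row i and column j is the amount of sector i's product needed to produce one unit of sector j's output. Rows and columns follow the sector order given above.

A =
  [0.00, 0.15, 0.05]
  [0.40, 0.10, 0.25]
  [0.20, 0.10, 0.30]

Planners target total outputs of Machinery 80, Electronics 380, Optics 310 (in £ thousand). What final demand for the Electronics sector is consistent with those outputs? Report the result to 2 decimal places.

I − A =
  [   1.00    -0.15    -0.05]
  [  -0.40     0.90    -0.25]
  [  -0.20    -0.10     0.70]
d = (I − A) x:
  d_M = (+1.00)·80 + (-0.15)·380 + (-0.05)·310 = 7.50
  d_E = (-0.40)·80 + (+0.90)·380 + (-0.25)·310 = 232.50
  d_O = (-0.20)·80 + (-0.10)·380 + (+0.70)·310 = 163.00

d_E = 232.50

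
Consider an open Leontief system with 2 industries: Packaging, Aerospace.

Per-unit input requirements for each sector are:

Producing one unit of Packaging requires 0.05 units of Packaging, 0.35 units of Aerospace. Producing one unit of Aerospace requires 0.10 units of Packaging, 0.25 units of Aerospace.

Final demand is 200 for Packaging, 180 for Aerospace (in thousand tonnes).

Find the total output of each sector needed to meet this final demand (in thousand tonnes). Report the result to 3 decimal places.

I − A =
  [   0.95    -0.10]
  [  -0.35     0.75]
det(I−A) = (0.95)(0.75) − (-0.10)(-0.35) = 0.6775
adj(I−A) = [[0.75, 0.10], [0.35, 0.95]]
(I − A)⁻¹ = adj(I−A) / det(I−A) ≈
  [   1.1070     0.1476]
  [   0.5166     1.4022]
x = (I − A)⁻¹ d = adj(I−A)·d / det(I−A), with det(I−A) = 0.6775:
  x_1 = (0.75·200 + 0.10·180) / 0.6775 = 168.00 / 0.6775 ≈ 247.970
  x_2 = (0.35·200 + 0.95·180) / 0.6775 = 241.00 / 0.6775 ≈ 355.720

x_1 = 247.970, x_2 = 355.720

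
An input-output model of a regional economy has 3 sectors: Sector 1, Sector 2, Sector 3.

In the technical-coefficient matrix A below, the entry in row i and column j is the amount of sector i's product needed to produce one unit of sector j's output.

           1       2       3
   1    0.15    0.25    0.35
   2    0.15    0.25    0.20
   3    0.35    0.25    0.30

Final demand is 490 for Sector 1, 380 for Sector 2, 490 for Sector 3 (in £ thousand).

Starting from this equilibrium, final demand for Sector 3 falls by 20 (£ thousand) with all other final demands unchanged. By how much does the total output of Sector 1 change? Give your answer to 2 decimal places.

I − A =
  [   0.85    -0.25    -0.35]
  [  -0.15     0.75    -0.20]
  [  -0.35    -0.25     0.70]
Cofactors of I−A, C_ij = (−1)^(i+j)·(minor ij) (rows/columns in the sector order above):
  C_11 = (0.75)(0.70) − (-0.20)(-0.25) = 0.4750
  C_12 = −[(-0.15)(0.70) − (-0.20)(-0.35)] = 0.1750
  C_13 = (-0.15)(-0.25) − (0.75)(-0.35) = 0.3000
  C_21 = −[(-0.25)(0.70) − (-0.35)(-0.25)] = 0.2625
  C_22 = (0.85)(0.70) − (-0.35)(-0.35) = 0.4725
  C_23 = −[(0.85)(-0.25) − (-0.25)(-0.35)] = 0.3000
  C_31 = (-0.25)(-0.20) − (-0.35)(0.75) = 0.3125
  C_32 = −[(0.85)(-0.20) − (-0.35)(-0.15)] = 0.2225
  C_33 = (0.85)(0.75) − (-0.25)(-0.15) = 0.6000
det(I−A) = Σ_j (I−A)_1j·C_1j = (0.85)(0.4750) + (-0.25)(0.1750) + (-0.35)(0.3000) = 0.2550
adj(I−A) = Cᵀ =
  [ 0.4750   0.2625   0.3125]
  [ 0.1750   0.4725   0.2225]
  [ 0.3000   0.3000   0.6000]
(I − A)⁻¹ = adj(I−A) / det(I−A) ≈
  [   1.8627     1.0294     1.2255]
  [   0.6863     1.8529     0.8725]
  [   1.1765     1.1765     2.3529]
Δx = (I − A)⁻¹ Δd with Δd having -20 in the Sector 3 component and 0 elsewhere.
So Δx_1 = L_13 · (-20), where L_13 = adj(I−A)_13 / det(I−A) = 0.3125 / 0.2550.
Δx_1 = 0.3125 × (-20) / 0.2550 = -6.25 / 0.2550 ≈ -24.51.

Δx_1 = -24.51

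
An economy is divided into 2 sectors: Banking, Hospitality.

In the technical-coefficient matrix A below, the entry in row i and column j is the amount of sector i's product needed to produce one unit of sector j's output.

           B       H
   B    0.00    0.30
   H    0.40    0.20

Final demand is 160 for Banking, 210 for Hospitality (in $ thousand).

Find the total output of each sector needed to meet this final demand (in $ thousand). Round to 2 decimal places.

I − A =
  [   1.00    -0.30]
  [  -0.40     0.80]
det(I−A) = (1.00)(0.80) − (-0.30)(-0.40) = 0.6800
adj(I−A) = [[0.80, 0.30], [0.40, 1.00]]
(I − A)⁻¹ = adj(I−A) / det(I−A) ≈
  [   1.1765     0.4412]
  [   0.5882     1.4706]
x = (I − A)⁻¹ d = adj(I−A)·d / det(I−A), with det(I−A) = 0.6800:
  x_B = (0.80·160 + 0.30·210) / 0.6800 = 191.00 / 0.6800 ≈ 280.88
  x_H = (0.40·160 + 1.00·210) / 0.6800 = 274.00 / 0.6800 ≈ 402.94

x_B = 280.88, x_H = 402.94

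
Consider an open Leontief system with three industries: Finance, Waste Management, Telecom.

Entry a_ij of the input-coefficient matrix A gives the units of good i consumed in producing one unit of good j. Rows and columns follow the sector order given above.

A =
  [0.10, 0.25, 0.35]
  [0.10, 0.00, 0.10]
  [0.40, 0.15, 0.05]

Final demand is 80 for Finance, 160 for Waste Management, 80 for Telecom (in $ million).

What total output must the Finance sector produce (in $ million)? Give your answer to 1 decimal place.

x_1 = 228.2

I − A =
  [   0.90    -0.25    -0.35]
  [  -0.10     1.00    -0.10]
  [  -0.40    -0.15     0.95]
Cofactors of I−A, C_ij = (−1)^(i+j)·(minor ij) (rows/columns in the sector order above):
  C_11 = (1.00)(0.95) − (-0.10)(-0.15) = 0.9350
  C_12 = −[(-0.10)(0.95) − (-0.10)(-0.40)] = 0.1350
  C_13 = (-0.10)(-0.15) − (1.00)(-0.40) = 0.4150
  C_21 = −[(-0.25)(0.95) − (-0.35)(-0.15)] = 0.2900
  C_22 = (0.90)(0.95) − (-0.35)(-0.40) = 0.7150
  C_23 = −[(0.90)(-0.15) − (-0.25)(-0.40)] = 0.2350
  C_31 = (-0.25)(-0.10) − (-0.35)(1.00) = 0.3750
  C_32 = −[(0.90)(-0.10) − (-0.35)(-0.10)] = 0.1250
  C_33 = (0.90)(1.00) − (-0.25)(-0.10) = 0.8750
det(I−A) = Σ_j (I−A)_1j·C_1j = (0.90)(0.9350) + (-0.25)(0.1350) + (-0.35)(0.4150) = 0.6625
adj(I−A) = Cᵀ =
  [ 0.9350   0.2900   0.3750]
  [ 0.1350   0.7150   0.1250]
  [ 0.4150   0.2350   0.8750]
(I − A)⁻¹ = adj(I−A) / det(I−A) ≈
  [   1.4113     0.4377     0.5660]
  [   0.2038     1.0792     0.1887]
  [   0.6264     0.3547     1.3208]
x = (I − A)⁻¹ d = adj(I−A)·d / det(I−A), with det(I−A) = 0.6625:
  x_1 = (0.9350·80 + 0.2900·160 + 0.3750·80) / 0.6625 = 151.20 / 0.6625 ≈ 228.2
  x_2 = (0.1350·80 + 0.7150·160 + 0.1250·80) / 0.6625 = 135.20 / 0.6625 ≈ 204.1
  x_3 = (0.4150·80 + 0.2350·160 + 0.8750·80) / 0.6625 = 140.80 / 0.6625 ≈ 212.5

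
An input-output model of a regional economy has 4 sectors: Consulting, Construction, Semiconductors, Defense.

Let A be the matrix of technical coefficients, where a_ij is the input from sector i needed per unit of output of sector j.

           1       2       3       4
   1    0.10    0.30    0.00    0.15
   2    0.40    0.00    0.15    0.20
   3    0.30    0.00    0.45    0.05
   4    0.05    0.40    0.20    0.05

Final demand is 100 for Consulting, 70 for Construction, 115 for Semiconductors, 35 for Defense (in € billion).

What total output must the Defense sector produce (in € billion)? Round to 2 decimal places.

I − A =
  [   0.90    -0.30     0.00    -0.15]
  [  -0.40     1.00    -0.15    -0.20]
  [  -0.30     0.00     0.55    -0.05]
  [  -0.05    -0.40    -0.20     0.95]
Compute the cofactors C_ij = (−1)^(i+j)·(3×3 minor ij) of I−A; the adjugate is their transpose:
adj(I−A) = Cᵀ =
  [ 0.465500   0.186750   0.093750   0.117750]
  [ 0.265625   0.448125   0.175125   0.145500]
  [ 0.271500   0.122250   0.634500   0.102000]
  [ 0.193500   0.224250   0.212250   0.415500]
det(I−A) = Σ_j (I−A)_1j·C_1j = (0.90)(0.465500) + (-0.30)(0.265625) + (0.00)(0.271500) + (-0.15)(0.193500) = 0.3102375
(I − A)⁻¹ = adj(I−A) / det(I−A) ≈
  [   1.5005     0.6020     0.3022     0.3795]
  [   0.8562     1.4445     0.5645     0.4690]
  [   0.8751     0.3941     2.0452     0.3288]
  [   0.6237     0.7228     0.6842     1.3393]
x = (I − A)⁻¹ d = adj(I−A)·d / det(I−A), with det(I−A) = 0.3102375:
  x_1 = (0.465500·100 + 0.186750·70 + 0.093750·115 + 0.117750·35) / 0.3102375 = 74.525 / 0.3102375 ≈ 240.22
  x_2 = (0.265625·100 + 0.448125·70 + 0.175125·115 + 0.145500·35) / 0.3102375 = 83.163125 / 0.3102375 ≈ 268.06
  x_3 = (0.271500·100 + 0.122250·70 + 0.634500·115 + 0.102000·35) / 0.3102375 = 112.245 / 0.3102375 ≈ 361.80
  x_4 = (0.193500·100 + 0.224250·70 + 0.212250·115 + 0.415500·35) / 0.3102375 = 73.99875 / 0.3102375 ≈ 238.52

x_4 = 238.52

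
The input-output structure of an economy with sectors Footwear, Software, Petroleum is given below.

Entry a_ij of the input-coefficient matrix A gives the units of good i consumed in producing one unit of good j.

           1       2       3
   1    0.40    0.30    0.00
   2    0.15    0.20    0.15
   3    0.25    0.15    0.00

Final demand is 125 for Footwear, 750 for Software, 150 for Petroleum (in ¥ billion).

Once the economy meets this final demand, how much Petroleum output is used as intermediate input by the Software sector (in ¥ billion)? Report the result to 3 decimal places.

I − A =
  [   0.60    -0.30     0.00]
  [  -0.15     0.80    -0.15]
  [  -0.25    -0.15     1.00]
Cofactors of I−A, C_ij = (−1)^(i+j)·(minor ij) (rows/columns in the sector order above):
  C_11 = (0.80)(1.00) − (-0.15)(-0.15) = 0.7775
  C_12 = −[(-0.15)(1.00) − (-0.15)(-0.25)] = 0.1875
  C_13 = (-0.15)(-0.15) − (0.80)(-0.25) = 0.2225
  C_21 = −[(-0.30)(1.00) − (0.00)(-0.15)] = 0.3000
  C_22 = (0.60)(1.00) − (0.00)(-0.25) = 0.6000
  C_23 = −[(0.60)(-0.15) − (-0.30)(-0.25)] = 0.1650
  C_31 = (-0.30)(-0.15) − (0.00)(0.80) = 0.0450
  C_32 = −[(0.60)(-0.15) − (0.00)(-0.15)] = 0.0900
  C_33 = (0.60)(0.80) − (-0.30)(-0.15) = 0.4350
det(I−A) = Σ_j (I−A)_1j·C_1j = (0.60)(0.7775) + (-0.30)(0.1875) + (0.00)(0.2225) = 0.41025
adj(I−A) = Cᵀ =
  [ 0.7775   0.3000   0.0450]
  [ 0.1875   0.6000   0.0900]
  [ 0.2225   0.1650   0.4350]
(I − A)⁻¹ = adj(I−A) / det(I−A) ≈
  [   1.8952     0.7313     0.1097]
  [   0.4570     1.4625     0.2194]
  [   0.5424     0.4022     1.0603]
First solve x = (I − A)⁻¹ d = adj(I−A)·d / det(I−A); in particular x_2 = (0.1875·125 + 0.6000·750 + 0.0900·150) / 0.41025 = 486.9375 / 0.41025 ≈ 1186.92870.
Intermediate flow from 3 to 2: z_32 = a_32 · x_2 = 0.15 × 486.9375 / 0.41025 = 73.040625 / 0.41025 ≈ 178.039.

z_32 = 178.039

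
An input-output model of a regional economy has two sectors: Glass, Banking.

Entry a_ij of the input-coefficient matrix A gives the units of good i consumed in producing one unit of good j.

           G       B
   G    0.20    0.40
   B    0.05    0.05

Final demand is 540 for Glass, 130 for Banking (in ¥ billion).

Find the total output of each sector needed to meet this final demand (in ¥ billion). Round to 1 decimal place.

x_G = 763.5, x_B = 177.0

I − A =
  [   0.80    -0.40]
  [  -0.05     0.95]
det(I−A) = (0.80)(0.95) − (-0.40)(-0.05) = 0.7400
adj(I−A) = [[0.95, 0.40], [0.05, 0.80]]
(I − A)⁻¹ = adj(I−A) / det(I−A) ≈
  [   1.2838     0.5405]
  [   0.0676     1.0811]
x = (I − A)⁻¹ d = adj(I−A)·d / det(I−A), with det(I−A) = 0.7400:
  x_G = (0.95·540 + 0.40·130) / 0.7400 = 565.00 / 0.7400 ≈ 763.5
  x_B = (0.05·540 + 0.80·130) / 0.7400 = 131.00 / 0.7400 ≈ 177.0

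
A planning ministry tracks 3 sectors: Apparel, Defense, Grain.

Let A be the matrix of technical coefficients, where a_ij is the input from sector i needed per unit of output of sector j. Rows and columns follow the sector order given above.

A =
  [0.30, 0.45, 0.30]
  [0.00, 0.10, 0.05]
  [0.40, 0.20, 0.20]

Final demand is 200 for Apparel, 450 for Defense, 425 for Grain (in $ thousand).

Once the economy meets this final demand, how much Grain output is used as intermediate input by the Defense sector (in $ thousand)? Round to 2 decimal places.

z_GD = 114.14

I − A =
  [   0.70    -0.45    -0.30]
  [   0.00     0.90    -0.05]
  [  -0.40    -0.20     0.80]
Cofactors of I−A, C_ij = (−1)^(i+j)·(minor ij) (rows/columns in the sector order above):
  C_11 = (0.90)(0.80) − (-0.05)(-0.20) = 0.7100
  C_12 = −[(0.00)(0.80) − (-0.05)(-0.40)] = 0.0200
  C_13 = (0.00)(-0.20) − (0.90)(-0.40) = 0.3600
  C_21 = −[(-0.45)(0.80) − (-0.30)(-0.20)] = 0.4200
  C_22 = (0.70)(0.80) − (-0.30)(-0.40) = 0.4400
  C_23 = −[(0.70)(-0.20) − (-0.45)(-0.40)] = 0.3200
  C_31 = (-0.45)(-0.05) − (-0.30)(0.90) = 0.2925
  C_32 = −[(0.70)(-0.05) − (-0.30)(0.00)] = 0.0350
  C_33 = (0.70)(0.90) − (-0.45)(0.00) = 0.6300
det(I−A) = Σ_j (I−A)_1j·C_1j = (0.70)(0.7100) + (-0.45)(0.0200) + (-0.30)(0.3600) = 0.3800
adj(I−A) = Cᵀ =
  [ 0.7100   0.4200   0.2925]
  [ 0.0200   0.4400   0.0350]
  [ 0.3600   0.3200   0.6300]
(I − A)⁻¹ = adj(I−A) / det(I−A) ≈
  [   1.8684     1.1053     0.7697]
  [   0.0526     1.1579     0.0921]
  [   0.9474     0.8421     1.6579]
First solve x = (I − A)⁻¹ d = adj(I−A)·d / det(I−A); in particular x_D = (0.0200·200 + 0.4400·450 + 0.0350·425) / 0.3800 = 216.875 / 0.3800 ≈ 570.7237.
Intermediate flow from G to D: z_GD = a_GD · x_D = 0.20 × 216.875 / 0.3800 = 43.375 / 0.3800 ≈ 114.14.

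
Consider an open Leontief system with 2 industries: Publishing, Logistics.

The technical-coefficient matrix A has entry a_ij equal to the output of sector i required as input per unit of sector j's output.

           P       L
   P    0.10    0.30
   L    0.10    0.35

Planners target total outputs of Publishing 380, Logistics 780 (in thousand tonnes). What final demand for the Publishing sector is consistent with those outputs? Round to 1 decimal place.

d_P = 108.0

I − A =
  [   0.90    -0.30]
  [  -0.10     0.65]
d = (I − A) x:
  d_P = (+0.90)·380 + (-0.30)·780 = 108.0
  d_L = (-0.10)·380 + (+0.65)·780 = 469.0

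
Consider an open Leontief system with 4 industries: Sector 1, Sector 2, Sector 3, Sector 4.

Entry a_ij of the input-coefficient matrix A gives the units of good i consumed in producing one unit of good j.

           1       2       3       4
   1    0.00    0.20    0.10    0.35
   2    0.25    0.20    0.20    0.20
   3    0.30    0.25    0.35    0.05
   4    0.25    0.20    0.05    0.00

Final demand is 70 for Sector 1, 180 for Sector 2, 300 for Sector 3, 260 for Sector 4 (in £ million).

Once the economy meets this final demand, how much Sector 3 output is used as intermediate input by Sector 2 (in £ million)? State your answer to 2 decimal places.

I − A =
  [   1.00    -0.20    -0.10    -0.35]
  [  -0.25     0.80    -0.20    -0.20]
  [  -0.30    -0.25     0.65    -0.05]
  [  -0.25    -0.20    -0.05     1.00]
Compute the cofactors C_ij = (−1)^(i+j)·(3×3 minor ij) of I−A; the adjugate is their transpose:
adj(I−A) = Cᵀ =
  [ 0.437500   0.205375   0.146000   0.201500]
  [ 0.259875   0.554125   0.226875   0.213125]
  [ 0.315500   0.321625   0.612500   0.205375]
  [ 0.177125   0.178250   0.112500   0.395250]
det(I−A) = Σ_j (I−A)_1j·C_1j = (1.00)(0.437500) + (-0.20)(0.259875) + (-0.10)(0.315500) + (-0.35)(0.177125) = 0.29198125
(I − A)⁻¹ = adj(I−A) / det(I−A) ≈
  [   1.4984     0.7034     0.5000     0.6901]
  [   0.8900     1.8978     0.7770     0.7299]
  [   1.0805     1.1015     2.0977     0.7034]
  [   0.6066     0.6105     0.3853     1.3537]
First solve x = (I − A)⁻¹ d = adj(I−A)·d / det(I−A); in particular x_2 = (0.259875·70 + 0.554125·180 + 0.226875·300 + 0.213125·260) / 0.29198125 = 241.40875 / 0.29198125 ≈ 826.7954.
Intermediate flow from 3 to 2: z_32 = a_32 · x_2 = 0.25 × 241.40875 / 0.29198125 = 60.3521875 / 0.29198125 ≈ 206.70.

z_32 = 206.70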